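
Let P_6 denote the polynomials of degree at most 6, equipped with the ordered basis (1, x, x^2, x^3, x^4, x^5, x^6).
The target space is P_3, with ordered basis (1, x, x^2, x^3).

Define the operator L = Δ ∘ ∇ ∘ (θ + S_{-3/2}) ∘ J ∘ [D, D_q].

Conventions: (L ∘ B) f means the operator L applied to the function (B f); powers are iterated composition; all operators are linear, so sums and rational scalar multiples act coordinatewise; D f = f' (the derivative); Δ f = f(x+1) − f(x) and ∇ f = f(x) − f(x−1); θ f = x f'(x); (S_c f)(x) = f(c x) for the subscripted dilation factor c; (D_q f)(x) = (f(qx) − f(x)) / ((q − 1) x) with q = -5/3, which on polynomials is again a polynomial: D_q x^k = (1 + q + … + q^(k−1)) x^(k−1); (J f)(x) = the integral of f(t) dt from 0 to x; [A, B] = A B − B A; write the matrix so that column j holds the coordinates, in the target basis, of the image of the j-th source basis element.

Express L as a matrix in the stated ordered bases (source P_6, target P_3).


the matrix is [[0, 0, 0, 238/9, 0, 24505/162, 0]; [0, 0, 0, 0, 12, 0, 175213/486]; [0, 0, 0, 0, 0, 24505/27, 0]; [0, 0, 0, 0, 0, 0, 175213/243]] (rows listed top to bottom)

image of 1: 0
image of x: 0
image of x^2: 0
image of x^3: 238/9
image of x^4: 12x
image of x^5: (24505/27)x^2 + 24505/162
image of x^6: (175213/243)x^3 + (175213/486)x
each image's coordinates form column j of the matrix


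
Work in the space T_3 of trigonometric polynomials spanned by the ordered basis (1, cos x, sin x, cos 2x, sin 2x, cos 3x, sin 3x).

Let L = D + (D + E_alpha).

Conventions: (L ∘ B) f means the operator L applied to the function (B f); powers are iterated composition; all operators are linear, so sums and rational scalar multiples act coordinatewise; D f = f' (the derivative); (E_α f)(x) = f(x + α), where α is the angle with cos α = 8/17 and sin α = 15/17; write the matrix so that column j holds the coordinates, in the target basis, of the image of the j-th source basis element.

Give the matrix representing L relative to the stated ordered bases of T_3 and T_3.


the matrix is [[1, 0, 0, 0, 0, 0, 0]; [0, 8/17, 49/17, 0, 0, 0, 0]; [0, -49/17, 8/17, 0, 0, 0, 0]; [0, 0, 0, -161/289, 1396/289, 0, 0]; [0, 0, 0, -1396/289, -161/289, 0, 0]; [0, 0, 0, 0, 0, -4888/4913, 28983/4913]; [0, 0, 0, 0, 0, -28983/4913, -4888/4913]] (rows listed top to bottom)

image of 1: 1
image of cos x: (8/17)cos x - (49/17)sin x
image of sin x: (49/17)cos x + (8/17)sin x
image of cos 2x: -(161/289)cos 2x - (1396/289)sin 2x
image of sin 2x: (1396/289)cos 2x - (161/289)sin 2x
image of cos 3x: -(4888/4913)cos 3x - (28983/4913)sin 3x
image of sin 3x: (28983/4913)cos 3x - (4888/4913)sin 3x
each image's coordinates form column j of the matrix


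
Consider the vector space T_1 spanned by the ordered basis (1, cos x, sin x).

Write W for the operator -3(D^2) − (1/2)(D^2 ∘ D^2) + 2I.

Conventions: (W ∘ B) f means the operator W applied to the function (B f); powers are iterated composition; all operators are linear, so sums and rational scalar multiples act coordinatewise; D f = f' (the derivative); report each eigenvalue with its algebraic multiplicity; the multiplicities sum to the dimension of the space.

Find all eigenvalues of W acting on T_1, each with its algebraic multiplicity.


image of 1: 2
image of cos x: (9/2)cos x
image of sin x: (9/2)sin x
the matrix is diagonal; its diagonal is (2, 9/2, 9/2)
for a triangular matrix the eigenvalues are the diagonal entries, with algebraic multiplicity their repetition count

λ = 2 (multiplicity 1), λ = 9/2 (multiplicity 2)


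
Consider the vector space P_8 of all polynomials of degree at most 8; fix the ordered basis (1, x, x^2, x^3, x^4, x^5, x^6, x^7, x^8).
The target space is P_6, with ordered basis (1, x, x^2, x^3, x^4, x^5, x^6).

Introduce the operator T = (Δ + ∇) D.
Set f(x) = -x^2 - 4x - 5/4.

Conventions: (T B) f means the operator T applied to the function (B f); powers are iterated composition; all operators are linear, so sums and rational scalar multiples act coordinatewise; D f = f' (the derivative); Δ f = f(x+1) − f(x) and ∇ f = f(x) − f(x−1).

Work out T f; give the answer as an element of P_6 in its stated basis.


g(x) = -4

D f = -2x - 4
Δ D f = -2
∇ D f = -2
(Δ + ∇) D f = -4


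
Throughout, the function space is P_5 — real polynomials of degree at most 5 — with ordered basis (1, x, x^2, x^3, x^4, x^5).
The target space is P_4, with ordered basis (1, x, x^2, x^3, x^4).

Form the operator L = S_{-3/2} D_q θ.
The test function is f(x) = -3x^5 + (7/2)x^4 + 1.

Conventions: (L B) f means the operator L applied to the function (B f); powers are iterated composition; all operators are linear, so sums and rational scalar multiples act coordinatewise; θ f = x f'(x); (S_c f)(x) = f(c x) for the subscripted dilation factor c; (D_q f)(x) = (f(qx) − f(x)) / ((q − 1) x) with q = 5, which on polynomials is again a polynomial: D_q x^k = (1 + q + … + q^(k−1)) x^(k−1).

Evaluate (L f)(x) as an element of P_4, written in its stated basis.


g(x) = -(948915/16)x^4 - 7371x^3

θ f = -15x^5 + 14x^4
D_q θ f = -11715x^4 + 2184x^3
S_{-3/2} D_q θ f = -(948915/16)x^4 - 7371x^3


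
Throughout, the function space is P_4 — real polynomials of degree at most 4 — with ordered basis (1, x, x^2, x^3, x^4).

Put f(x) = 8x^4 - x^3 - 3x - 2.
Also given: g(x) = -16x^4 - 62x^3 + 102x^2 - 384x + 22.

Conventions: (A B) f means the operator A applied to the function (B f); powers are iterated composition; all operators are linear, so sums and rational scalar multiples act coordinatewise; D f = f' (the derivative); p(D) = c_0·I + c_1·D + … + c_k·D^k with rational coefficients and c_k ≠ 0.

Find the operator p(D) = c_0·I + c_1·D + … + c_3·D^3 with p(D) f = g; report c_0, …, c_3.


D^0 f = 8x^4 - x^3 - 3x - 2
D^1 f = 32x^3 - 3x^2 - 3
D^2 f = 96x^2 - 6x
D^3 f = 192x - 6
matching coefficients of g against c_0 f + c_1 Df + … from the top degree down determines the c_i
solution: c_0 = -2, c_1 = -2, c_2 = 1, c_3 = -2

p(D) = -2·I − 2·D + D^2 − 2·D^3, i.e. c_0 = -2, c_1 = -2, c_2 = 1, c_3 = -2


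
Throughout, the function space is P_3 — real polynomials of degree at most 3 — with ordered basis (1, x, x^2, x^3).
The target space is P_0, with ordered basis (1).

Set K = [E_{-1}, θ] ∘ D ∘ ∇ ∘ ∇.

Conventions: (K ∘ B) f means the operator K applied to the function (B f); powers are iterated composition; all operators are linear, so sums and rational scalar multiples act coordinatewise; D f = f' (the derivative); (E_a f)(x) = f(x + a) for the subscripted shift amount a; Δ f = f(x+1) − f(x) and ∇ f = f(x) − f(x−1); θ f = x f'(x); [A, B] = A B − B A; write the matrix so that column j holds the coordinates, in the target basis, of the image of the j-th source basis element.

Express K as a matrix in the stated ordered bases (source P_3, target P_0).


the matrix is [[0, 0, 0, 0]] (rows listed top to bottom)

image of 1: 0
image of x: 0
image of x^2: 0
image of x^3: 0
each image's coordinates form column j of the matrix


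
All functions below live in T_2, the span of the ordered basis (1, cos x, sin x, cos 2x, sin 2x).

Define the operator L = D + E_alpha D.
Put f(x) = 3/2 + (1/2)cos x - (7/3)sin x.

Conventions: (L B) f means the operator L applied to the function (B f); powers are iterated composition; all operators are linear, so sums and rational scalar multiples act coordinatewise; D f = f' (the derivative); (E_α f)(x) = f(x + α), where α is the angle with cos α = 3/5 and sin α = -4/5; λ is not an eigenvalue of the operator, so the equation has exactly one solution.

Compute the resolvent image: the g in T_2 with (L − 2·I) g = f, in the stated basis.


the result is g(x) = -3/4 + (47/60)cos x + (9/10)sin x

write g with unknown coordinates in the stated basis and equate coefficients in (L − 2·I) g = f
solving from the highest basis element down gives g = -3/4 + (47/60)cos x + (9/10)sin x
check: L g = (31/15)cos x - (8/15)sin x
so L g − 2·g = 3/2 + (1/2)cos x - (7/3)sin x = f ✓


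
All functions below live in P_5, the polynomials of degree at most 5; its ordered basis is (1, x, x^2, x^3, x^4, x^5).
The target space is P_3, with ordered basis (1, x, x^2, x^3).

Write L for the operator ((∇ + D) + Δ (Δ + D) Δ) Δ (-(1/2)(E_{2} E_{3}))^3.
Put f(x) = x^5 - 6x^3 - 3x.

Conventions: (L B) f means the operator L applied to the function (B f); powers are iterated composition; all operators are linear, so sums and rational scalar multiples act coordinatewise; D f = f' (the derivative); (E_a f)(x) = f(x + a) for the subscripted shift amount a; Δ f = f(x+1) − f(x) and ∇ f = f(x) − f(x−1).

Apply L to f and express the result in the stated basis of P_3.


the result is g(x) = -5x^3 - (915/4)x^2 - (14049/4)x - 145127/8

E_{3} f = x^5 + 15x^4 + 84x^3 + 216x^2 + 240x + 72
E_{2} E_{3} f = x^5 + 25x^4 + 244x^3 + 1160x^2 + 2672x + 2360
(-(1/2)(E_{2} E_{3})) f = -(1/2)x^5 - (25/2)x^4 - 122x^3 - 580x^2 - 1336x - 1180
E_{3} (-(1/2)(E_{2} E_{3})) f = -(1/2)x^5 - 20x^4 - 317x^3 - 2488x^2 - (19325/2)x - 14836
E_{2} E_{3} (-(1/2)(E_{2} E_{3})) f = -(1/2)x^5 - 25x^4 - 497x^3 - 4910x^2 - (48197/2)x - 46985
(-(1/2)(E_{2} E_{3})) (-(1/2)(E_{2} E_{3})) f = (1/4)x^5 + (25/2)x^4 + (497/2)x^3 + 2455x^2 + (48197/4)x + 46985/2
E_{3} (-(1/2)(E_{2} E_{3})) (-(1/2)(E_{2} E_{3})) f = (1/4)x^5 + (65/4)x^4 + 421x^3 + 5434x^2 + 34940x + 89518
E_{2} E_{3} (-(1/2)(E_{2} E_{3})) (-(1/2)(E_{2} E_{3})) f = (1/4)x^5 + (75/4)x^4 + 561x^3 + 8370x^2 + 62268x + 184770
(-(1/2)(E_{2} E_{3})) (-(1/2)(E_{2} E_{3})) (-(1/2)(E_{2} E_{3})) f = -(1/8)x^5 - (75/8)x^4 - (561/2)x^3 - 4185x^2 - 31134x - 92385
Δ (-(1/2)(E_{2} E_{3}))^3 f = -(5/8)x^4 - (155/4)x^3 - 899x^2 - (73997/8)x - 35609
∇ Δ (-(1/2)(E_{2} E_{3}))^3 f = -(5/2)x^3 - (225/2)x^2 - (6737/4)x - 33555/4
D Δ (-(1/2)(E_{2} E_{3}))^3 f = -(5/2)x^3 - (465/4)x^2 - 1798x - 73997/8
(∇ + D) Δ (-(1/2)(E_{2} E_{3}))^3 f = -5x^3 - (915/4)x^2 - (13929/4)x - 141107/8
Δ Δ (-(1/2)(E_{2} E_{3}))^3 f = -(5/2)x^3 - 120x^2 - (7667/4)x - 10188
Δ Δ Δ (-(1/2)(E_{2} E_{3}))^3 f = -(15/2)x^2 - (495/2)x - 8157/4
D Δ Δ (-(1/2)(E_{2} E_{3}))^3 f = -(15/2)x^2 - 240x - 7667/4
(Δ + D) Δ Δ (-(1/2)(E_{2} E_{3}))^3 f = -15x^2 - (975/2)x - 3956
Δ (Δ + D) Δ Δ (-(1/2)(E_{2} E_{3}))^3 f = -30x - 1005/2
((∇ + D) + Δ (Δ + D) Δ) Δ (-(1/2)(E_{2} E_{3}))^3 f = -5x^3 - (915/4)x^2 - (14049/4)x - 145127/8


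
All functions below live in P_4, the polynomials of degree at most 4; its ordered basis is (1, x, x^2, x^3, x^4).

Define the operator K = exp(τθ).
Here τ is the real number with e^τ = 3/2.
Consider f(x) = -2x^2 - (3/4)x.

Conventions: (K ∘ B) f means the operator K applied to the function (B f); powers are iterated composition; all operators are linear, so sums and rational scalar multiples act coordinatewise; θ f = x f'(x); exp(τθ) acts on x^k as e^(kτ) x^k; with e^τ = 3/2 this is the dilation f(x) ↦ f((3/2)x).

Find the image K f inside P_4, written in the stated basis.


exp(τθ) x^k = e^(kτ) x^k; with e^τ = 3/2 this sends x^k to (3/2)^k x^k
x ↦ 3/2 x
x^2 ↦ 9/4 x^2
applying this coordinatewise to f: exp(τθ) f = -(9/2)x^2 - (9/8)x

g(x) = -(9/2)x^2 - (9/8)x


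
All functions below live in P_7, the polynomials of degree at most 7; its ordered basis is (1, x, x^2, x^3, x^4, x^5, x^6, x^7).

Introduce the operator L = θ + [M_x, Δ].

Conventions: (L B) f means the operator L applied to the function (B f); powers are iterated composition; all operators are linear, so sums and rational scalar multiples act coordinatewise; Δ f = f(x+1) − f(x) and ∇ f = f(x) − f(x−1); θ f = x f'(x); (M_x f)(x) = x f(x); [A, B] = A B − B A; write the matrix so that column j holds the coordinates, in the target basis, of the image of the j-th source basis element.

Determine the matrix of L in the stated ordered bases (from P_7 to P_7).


image of 1: -1
image of x: -1
image of x^2: x^2 - 2x - 1
image of x^3: 2x^3 - 3x^2 - 3x - 1
image of x^4: 3x^4 - 4x^3 - 6x^2 - 4x - 1
image of x^5: 4x^5 - 5x^4 - 10x^3 - 10x^2 - 5x - 1
image of x^6: 5x^6 - 6x^5 - 15x^4 - 20x^3 - 15x^2 - 6x - 1
image of x^7: 6x^7 - 7x^6 - 21x^5 - 35x^4 - 35x^3 - 21x^2 - 7x - 1
each image's coordinates form column j of the matrix

the matrix is [[-1, -1, -1, -1, -1, -1, -1, -1]; [0, 0, -2, -3, -4, -5, -6, -7]; [0, 0, 1, -3, -6, -10, -15, -21]; [0, 0, 0, 2, -4, -10, -20, -35]; [0, 0, 0, 0, 3, -5, -15, -35]; [0, 0, 0, 0, 0, 4, -6, -21]; [0, 0, 0, 0, 0, 0, 5, -7]; [0, 0, 0, 0, 0, 0, 0, 6]] (rows listed top to bottom)


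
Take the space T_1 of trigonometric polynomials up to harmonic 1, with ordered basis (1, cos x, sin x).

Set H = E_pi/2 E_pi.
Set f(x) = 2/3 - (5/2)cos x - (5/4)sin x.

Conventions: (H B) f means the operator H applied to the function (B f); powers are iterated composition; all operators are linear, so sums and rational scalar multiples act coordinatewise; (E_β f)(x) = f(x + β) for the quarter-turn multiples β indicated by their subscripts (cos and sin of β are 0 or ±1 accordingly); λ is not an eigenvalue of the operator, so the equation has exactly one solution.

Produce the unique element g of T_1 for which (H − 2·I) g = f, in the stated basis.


write g with unknown coordinates in the stated basis and equate coefficients in (H − 2·I) g = f
solving from the highest basis element down gives g = -2/3 + (3/4)cos x + sin x
check: H g = -2/3 - cos x + (3/4)sin x
so H g − 2·g = 2/3 - (5/2)cos x - (5/4)sin x = f ✓

the image equals g(x) = -2/3 + (3/4)cos x + sin x


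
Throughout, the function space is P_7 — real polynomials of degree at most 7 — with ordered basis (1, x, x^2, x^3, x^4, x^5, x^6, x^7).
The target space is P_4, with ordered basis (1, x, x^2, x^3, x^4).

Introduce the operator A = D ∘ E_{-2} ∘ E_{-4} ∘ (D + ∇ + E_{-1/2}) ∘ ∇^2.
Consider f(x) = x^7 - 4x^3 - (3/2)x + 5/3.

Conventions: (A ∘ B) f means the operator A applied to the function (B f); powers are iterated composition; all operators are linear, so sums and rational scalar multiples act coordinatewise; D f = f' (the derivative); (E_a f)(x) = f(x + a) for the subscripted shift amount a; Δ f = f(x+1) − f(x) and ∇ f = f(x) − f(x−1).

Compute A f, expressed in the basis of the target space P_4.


∇ f = 7x^6 - 21x^5 + 35x^4 - 35x^3 + 9x^2 + 5x - 9/2
∇ ∇ f = 42x^5 - 210x^4 + 490x^3 - 630x^2 + 410x - 102
D ∇^2 f = 210x^4 - 840x^3 + 1470x^2 - 1260x + 410
∇ ∇^2 f = 210x^4 - 1260x^3 + 3150x^2 - 3780x + 1782
E_{-1/2} ∇^2 f = 42x^5 - 315x^4 + 1015x^3 - (3465/2)x^2 + (12205/8)x - 8643/16
(D + ∇ + E_{-1/2}) ∇^2 f = 42x^5 + 105x^4 - 1085x^3 + (5775/2)x^2 - (28115/8)x + 26429/16
E_{-4} ((D + ∇ + E_{-1/2}) ∘ ∇^2) f = 42x^5 - 735x^4 + 3955x^3 - (1785/2)x^2 - (414515/8)x + 1843541/16
E_{-2} E_{-4} ((D + ∇ + E_{-1/2}) ∘ ∇^2) f = 42x^5 - 1155x^4 + 11515x^3 - (91245/2)x^2 + (208765/8)x + 2728577/16
D E_{-2} E_{-4} ((D + ∇ + E_{-1/2}) ∘ ∇^2) f = 210x^4 - 4620x^3 + 34545x^2 - 91245x + 208765/8

the result is g(x) = 210x^4 - 4620x^3 + 34545x^2 - 91245x + 208765/8


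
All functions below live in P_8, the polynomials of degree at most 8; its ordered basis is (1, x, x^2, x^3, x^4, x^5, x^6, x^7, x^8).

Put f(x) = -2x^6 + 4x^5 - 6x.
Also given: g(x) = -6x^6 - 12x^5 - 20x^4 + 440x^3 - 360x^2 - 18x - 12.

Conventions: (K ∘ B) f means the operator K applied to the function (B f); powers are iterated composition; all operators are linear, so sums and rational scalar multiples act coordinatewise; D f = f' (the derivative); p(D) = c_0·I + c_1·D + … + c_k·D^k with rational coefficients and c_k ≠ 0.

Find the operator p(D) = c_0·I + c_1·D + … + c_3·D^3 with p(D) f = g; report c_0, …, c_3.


p(D) = 3·I + 2·D + D^2 − (3/2)·D^3, i.e. c_0 = 3, c_1 = 2, c_2 = 1, c_3 = -3/2

D^0 f = -2x^6 + 4x^5 - 6x
D^1 f = -12x^5 + 20x^4 - 6
D^2 f = -60x^4 + 80x^3
D^3 f = -240x^3 + 240x^2
matching coefficients of g against c_0 f + c_1 Df + … from the top degree down determines the c_i
solution: c_0 = 3, c_1 = 2, c_2 = 1, c_3 = -3/2


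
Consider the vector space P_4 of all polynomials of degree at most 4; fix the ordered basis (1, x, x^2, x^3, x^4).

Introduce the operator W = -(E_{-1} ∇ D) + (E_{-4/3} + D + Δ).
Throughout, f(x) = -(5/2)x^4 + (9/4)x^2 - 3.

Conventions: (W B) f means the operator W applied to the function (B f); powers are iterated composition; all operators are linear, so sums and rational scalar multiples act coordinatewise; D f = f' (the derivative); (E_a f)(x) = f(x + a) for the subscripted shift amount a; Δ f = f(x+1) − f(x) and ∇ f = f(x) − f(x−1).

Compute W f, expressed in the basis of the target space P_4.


D f = -10x^3 + (9/2)x
∇ D f = -30x^2 + 30x - 11/2
E_{-1} ∇ D f = -30x^2 + 90x - 131/2
(-(E_{-1} ∇ D)) f = 30x^2 - 90x + 131/2
E_{-4/3} f = -(5/2)x^4 + (40/3)x^3 - (293/12)x^2 + (478/27)x - 559/81
D f = -10x^3 + (9/2)x
Δ f = -10x^3 - 15x^2 - (11/2)x - 1/4
(E_{-4/3} + D + Δ) f = -(5/2)x^4 - (20/3)x^3 - (473/12)x^2 + (451/27)x - 2317/324
(-(E_{-1} ∇ D) + (E_{-4/3} + D + Δ)) f = -(5/2)x^4 - (20/3)x^3 - (113/12)x^2 - (1979/27)x + 18905/324

the image equals g(x) = -(5/2)x^4 - (20/3)x^3 - (113/12)x^2 - (1979/27)x + 18905/324


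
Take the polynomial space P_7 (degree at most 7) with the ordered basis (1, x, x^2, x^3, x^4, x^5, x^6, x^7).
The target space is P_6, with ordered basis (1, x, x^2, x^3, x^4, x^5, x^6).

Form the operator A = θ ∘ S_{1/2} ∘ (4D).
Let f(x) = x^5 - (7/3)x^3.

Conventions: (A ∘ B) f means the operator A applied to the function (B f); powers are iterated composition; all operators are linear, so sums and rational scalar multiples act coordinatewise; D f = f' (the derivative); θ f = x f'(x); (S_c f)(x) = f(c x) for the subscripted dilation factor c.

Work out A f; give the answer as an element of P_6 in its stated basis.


D f = 5x^4 - 7x^2
(4D) f = 20x^4 - 28x^2
S_{1/2} (4D) f = (5/4)x^4 - 7x^2
θ S_{1/2} (4D) f = 5x^4 - 14x^2

the image equals g(x) = 5x^4 - 14x^2


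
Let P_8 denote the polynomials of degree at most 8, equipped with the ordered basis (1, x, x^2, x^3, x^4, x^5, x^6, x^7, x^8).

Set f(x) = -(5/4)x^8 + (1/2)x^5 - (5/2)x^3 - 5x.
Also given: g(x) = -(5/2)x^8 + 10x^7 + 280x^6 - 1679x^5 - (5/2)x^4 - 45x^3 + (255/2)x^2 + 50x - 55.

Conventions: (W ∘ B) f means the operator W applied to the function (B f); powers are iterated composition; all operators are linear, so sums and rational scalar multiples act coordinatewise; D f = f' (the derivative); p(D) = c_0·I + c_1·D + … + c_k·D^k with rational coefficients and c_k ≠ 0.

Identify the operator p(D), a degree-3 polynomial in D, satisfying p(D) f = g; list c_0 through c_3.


D^0 f = -(5/4)x^8 + (1/2)x^5 - (5/2)x^3 - 5x
D^1 f = -10x^7 + (5/2)x^4 - (15/2)x^2 - 5
D^2 f = -70x^6 + 10x^3 - 15x
D^3 f = -420x^5 + 30x^2 - 15
matching coefficients of g against c_0 f + c_1 Df + … from the top degree down determines the c_i
solution: c_0 = 2, c_1 = -1, c_2 = -4, c_3 = 4

c_0 = 2, c_1 = -1, c_2 = -4, c_3 = 4


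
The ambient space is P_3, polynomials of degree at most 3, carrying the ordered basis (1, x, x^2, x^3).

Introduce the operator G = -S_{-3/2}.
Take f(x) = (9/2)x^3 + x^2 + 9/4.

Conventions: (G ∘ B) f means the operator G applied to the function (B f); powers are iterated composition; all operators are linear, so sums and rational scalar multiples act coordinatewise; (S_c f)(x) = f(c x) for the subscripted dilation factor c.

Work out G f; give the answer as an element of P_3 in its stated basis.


the image equals g(x) = (243/16)x^3 - (9/4)x^2 - 9/4

S_{-3/2} f = -(243/16)x^3 + (9/4)x^2 + 9/4
(-S_{-3/2}) f = (243/16)x^3 - (9/4)x^2 - 9/4


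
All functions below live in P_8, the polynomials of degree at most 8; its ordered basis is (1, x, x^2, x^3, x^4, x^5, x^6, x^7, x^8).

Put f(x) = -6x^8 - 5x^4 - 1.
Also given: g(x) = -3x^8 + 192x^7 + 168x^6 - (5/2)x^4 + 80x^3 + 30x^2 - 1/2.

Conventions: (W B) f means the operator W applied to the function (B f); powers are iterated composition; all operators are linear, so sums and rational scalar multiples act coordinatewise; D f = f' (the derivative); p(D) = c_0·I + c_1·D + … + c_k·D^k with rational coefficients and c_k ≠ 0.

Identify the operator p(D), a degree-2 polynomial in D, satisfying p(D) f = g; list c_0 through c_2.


c_0 = 1/2, c_1 = -4, c_2 = -1/2

D^0 f = -6x^8 - 5x^4 - 1
D^1 f = -48x^7 - 20x^3
D^2 f = -336x^6 - 60x^2
matching coefficients of g against c_0 f + c_1 Df + … from the top degree down determines the c_i
solution: c_0 = 1/2, c_1 = -4, c_2 = -1/2


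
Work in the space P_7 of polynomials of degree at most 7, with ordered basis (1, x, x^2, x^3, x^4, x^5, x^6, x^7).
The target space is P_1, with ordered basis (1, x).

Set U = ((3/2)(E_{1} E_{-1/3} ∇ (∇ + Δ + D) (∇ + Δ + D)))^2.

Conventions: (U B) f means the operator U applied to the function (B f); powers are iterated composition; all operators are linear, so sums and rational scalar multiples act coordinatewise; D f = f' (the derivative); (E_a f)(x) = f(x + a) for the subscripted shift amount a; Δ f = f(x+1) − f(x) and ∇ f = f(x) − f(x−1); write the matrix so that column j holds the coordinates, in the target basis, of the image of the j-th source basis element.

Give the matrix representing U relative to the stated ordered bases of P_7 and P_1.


image of 1: 0
image of x: 0
image of x^2: 0
image of x^3: 0
image of x^4: 0
image of x^5: 0
image of x^6: 131220
image of x^7: 918540x + 306180
each image's coordinates form column j of the matrix

the matrix is [[0, 0, 0, 0, 0, 0, 131220, 306180]; [0, 0, 0, 0, 0, 0, 0, 918540]] (rows listed top to bottom)


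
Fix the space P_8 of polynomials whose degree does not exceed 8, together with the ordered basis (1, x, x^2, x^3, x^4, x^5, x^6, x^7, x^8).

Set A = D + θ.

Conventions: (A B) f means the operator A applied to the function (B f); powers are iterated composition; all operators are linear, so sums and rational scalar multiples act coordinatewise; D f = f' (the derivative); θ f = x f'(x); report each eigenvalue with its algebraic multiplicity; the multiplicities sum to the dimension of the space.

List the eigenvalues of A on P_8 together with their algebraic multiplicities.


λ = 0 (multiplicity 1), λ = 1 (multiplicity 1), λ = 2 (multiplicity 1), λ = 3 (multiplicity 1), λ = 4 (multiplicity 1), λ = 5 (multiplicity 1), λ = 6 (multiplicity 1), λ = 7 (multiplicity 1), λ = 8 (multiplicity 1)

image of 1: 0
image of x: x + 1
image of x^2: 2x^2 + 2x
image of x^3: 3x^3 + 3x^2
image of x^4: 4x^4 + 4x^3
image of x^5: 5x^5 + 5x^4
image of x^6: 6x^6 + 6x^5
image of x^7: 7x^7 + 7x^6
image of x^8: 8x^8 + 8x^7
the matrix is upper triangular; its diagonal is (0, 1, 2, 3, 4, 5, 6, 7, 8)
for a triangular matrix the eigenvalues are the diagonal entries, with algebraic multiplicity their repetition count


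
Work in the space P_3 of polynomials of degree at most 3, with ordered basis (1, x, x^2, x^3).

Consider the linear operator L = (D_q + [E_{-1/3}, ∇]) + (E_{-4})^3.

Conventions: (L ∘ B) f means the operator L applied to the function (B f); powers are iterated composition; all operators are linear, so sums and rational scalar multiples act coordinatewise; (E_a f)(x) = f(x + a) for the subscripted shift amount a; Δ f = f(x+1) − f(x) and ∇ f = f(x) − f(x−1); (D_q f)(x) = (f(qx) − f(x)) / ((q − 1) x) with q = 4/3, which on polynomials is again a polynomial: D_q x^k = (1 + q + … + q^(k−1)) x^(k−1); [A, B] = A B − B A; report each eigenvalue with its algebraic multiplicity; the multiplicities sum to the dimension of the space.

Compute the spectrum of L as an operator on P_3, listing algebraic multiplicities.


λ = 1 (multiplicity 4)

image of 1: 1
image of x: x - 11
image of x^2: x^2 - (65/3)x + 144
image of x^3: x^3 - (287/9)x^2 + 432x - 1728
the matrix is upper triangular; its diagonal is (1, 1, 1, 1)
for a triangular matrix the eigenvalues are the diagonal entries, with algebraic multiplicity their repetition count


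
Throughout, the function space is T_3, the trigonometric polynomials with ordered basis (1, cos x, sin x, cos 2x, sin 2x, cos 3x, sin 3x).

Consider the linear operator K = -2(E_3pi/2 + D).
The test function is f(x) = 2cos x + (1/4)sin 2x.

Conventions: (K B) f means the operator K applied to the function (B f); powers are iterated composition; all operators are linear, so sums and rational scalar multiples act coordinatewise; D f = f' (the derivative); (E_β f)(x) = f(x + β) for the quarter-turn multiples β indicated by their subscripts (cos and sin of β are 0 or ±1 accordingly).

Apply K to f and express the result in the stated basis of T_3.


E_3pi/2 f = 2sin x - (1/4)sin 2x
D f = -2sin x + (1/2)cos 2x
(E_3pi/2 + D) f = (1/2)cos 2x - (1/4)sin 2x
(-2(E_3pi/2 + D)) f = -cos 2x + (1/2)sin 2x

the result is g(x) = -cos 2x + (1/2)sin 2x


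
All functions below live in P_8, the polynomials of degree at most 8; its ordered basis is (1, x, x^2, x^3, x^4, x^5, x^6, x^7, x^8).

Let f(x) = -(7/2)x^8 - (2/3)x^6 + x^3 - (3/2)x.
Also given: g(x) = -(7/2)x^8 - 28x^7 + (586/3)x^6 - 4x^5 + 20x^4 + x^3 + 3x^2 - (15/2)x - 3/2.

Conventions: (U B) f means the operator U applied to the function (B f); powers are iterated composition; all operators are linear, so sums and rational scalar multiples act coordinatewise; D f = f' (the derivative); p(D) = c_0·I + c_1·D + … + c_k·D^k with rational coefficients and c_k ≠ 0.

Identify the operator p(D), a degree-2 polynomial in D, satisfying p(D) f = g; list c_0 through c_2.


D^0 f = -(7/2)x^8 - (2/3)x^6 + x^3 - (3/2)x
D^1 f = -28x^7 - 4x^5 + 3x^2 - 3/2
D^2 f = -196x^6 - 20x^4 + 6x
matching coefficients of g against c_0 f + c_1 Df + … from the top degree down determines the c_i
solution: c_0 = 1, c_1 = 1, c_2 = -1

p(D) = I + D − D^2, i.e. c_0 = 1, c_1 = 1, c_2 = -1


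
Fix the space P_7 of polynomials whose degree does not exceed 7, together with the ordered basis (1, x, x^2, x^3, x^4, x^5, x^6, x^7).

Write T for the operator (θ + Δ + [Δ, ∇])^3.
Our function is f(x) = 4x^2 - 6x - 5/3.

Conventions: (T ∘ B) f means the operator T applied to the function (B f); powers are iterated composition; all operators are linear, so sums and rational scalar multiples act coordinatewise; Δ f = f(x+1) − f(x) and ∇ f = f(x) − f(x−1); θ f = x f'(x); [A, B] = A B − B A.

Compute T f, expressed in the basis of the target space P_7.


the image equals g(x) = 32x^2 + 50x + 34

θ f = 8x^2 - 6x
Δ f = 8x - 2
∇ f = 8x - 10
Δ ∇ f = 8
Δ f = 8x - 2
∇ Δ f = 8
[Δ, ∇] f = 0
(θ + Δ + [Δ, ∇]) f = 8x^2 + 2x - 2
θ (θ + Δ + [Δ, ∇]) f = 16x^2 + 2x
Δ (θ + Δ + [Δ, ∇]) f = 16x + 10
∇ (θ + Δ + [Δ, ∇]) f = 16x - 6
Δ ∇ (θ + Δ + [Δ, ∇]) f = 16
Δ (θ + Δ + [Δ, ∇]) f = 16x + 10
∇ Δ (θ + Δ + [Δ, ∇]) f = 16
[Δ, ∇] (θ + Δ + [Δ, ∇]) f = 0
(θ + Δ + [Δ, ∇]) (θ + Δ + [Δ, ∇]) f = 16x^2 + 18x + 10
θ (θ + Δ + [Δ, ∇]) (θ + Δ + [Δ, ∇]) f = 32x^2 + 18x
Δ (θ + Δ + [Δ, ∇]) (θ + Δ + [Δ, ∇]) f = 32x + 34
∇ (θ + Δ + [Δ, ∇]) (θ + Δ + [Δ, ∇]) f = 32x + 2
Δ ∇ (θ + Δ + [Δ, ∇]) (θ + Δ + [Δ, ∇]) f = 32
Δ (θ + Δ + [Δ, ∇]) (θ + Δ + [Δ, ∇]) f = 32x + 34
∇ Δ (θ + Δ + [Δ, ∇]) (θ + Δ + [Δ, ∇]) f = 32
[Δ, ∇] (θ + Δ + [Δ, ∇]) (θ + Δ + [Δ, ∇]) f = 0
(θ + Δ + [Δ, ∇]) (θ + Δ + [Δ, ∇]) (θ + Δ + [Δ, ∇]) f = 32x^2 + 50x + 34


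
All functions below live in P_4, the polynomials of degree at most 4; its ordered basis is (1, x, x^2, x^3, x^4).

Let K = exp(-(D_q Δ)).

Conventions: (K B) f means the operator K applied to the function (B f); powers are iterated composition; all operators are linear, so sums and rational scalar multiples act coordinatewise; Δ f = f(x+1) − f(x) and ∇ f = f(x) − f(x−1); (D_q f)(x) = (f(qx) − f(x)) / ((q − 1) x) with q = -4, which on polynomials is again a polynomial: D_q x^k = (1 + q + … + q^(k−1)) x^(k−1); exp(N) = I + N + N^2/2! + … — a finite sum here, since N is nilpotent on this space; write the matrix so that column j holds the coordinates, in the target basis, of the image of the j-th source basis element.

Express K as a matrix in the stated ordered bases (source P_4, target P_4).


the matrix is [[1, 0, -2, -3, 48]; [0, 1, 0, 9, 18]; [0, 0, 1, 0, -52]; [0, 0, 0, 1, 0]; [0, 0, 0, 0, 1]] (rows listed top to bottom)

image of 1: 1
image of x: x
image of x^2: x^2 - 2
image of x^3: x^3 + 9x - 3
image of x^4: x^4 - 52x^2 + 18x + 48
each image's coordinates form column j of the matrix


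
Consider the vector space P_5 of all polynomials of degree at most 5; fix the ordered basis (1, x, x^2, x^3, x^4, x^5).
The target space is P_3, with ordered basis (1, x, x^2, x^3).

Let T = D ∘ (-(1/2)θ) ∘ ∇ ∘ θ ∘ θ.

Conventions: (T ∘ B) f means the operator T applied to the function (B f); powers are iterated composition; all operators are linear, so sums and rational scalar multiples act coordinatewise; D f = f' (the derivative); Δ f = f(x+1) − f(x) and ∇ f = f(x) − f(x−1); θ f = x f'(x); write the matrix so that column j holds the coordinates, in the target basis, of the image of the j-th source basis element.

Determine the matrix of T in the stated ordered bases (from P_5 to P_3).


the matrix is [[0, 0, -4, 27/2, -32, 125/2]; [0, 0, 0, -54, 192, -500]; [0, 0, 0, 0, -288, 1125]; [0, 0, 0, 0, 0, -1000]] (rows listed top to bottom)

image of 1: 0
image of x: 0
image of x^2: -4
image of x^3: -54x + 27/2
image of x^4: -288x^2 + 192x - 32
image of x^5: -1000x^3 + 1125x^2 - 500x + 125/2
each image's coordinates form column j of the matrix


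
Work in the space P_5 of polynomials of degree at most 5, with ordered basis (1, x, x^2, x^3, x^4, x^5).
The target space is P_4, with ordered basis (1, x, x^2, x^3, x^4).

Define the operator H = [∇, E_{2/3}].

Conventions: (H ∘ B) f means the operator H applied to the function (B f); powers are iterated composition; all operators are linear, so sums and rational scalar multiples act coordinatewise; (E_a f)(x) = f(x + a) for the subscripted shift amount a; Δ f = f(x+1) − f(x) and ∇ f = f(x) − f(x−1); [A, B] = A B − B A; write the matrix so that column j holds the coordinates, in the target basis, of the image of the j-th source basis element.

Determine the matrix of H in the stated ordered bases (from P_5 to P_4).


the matrix is [[0, 0, 0, 0, 0, 0]; [0, 0, 0, 0, 0, 0]; [0, 0, 0, 0, 0, 0]; [0, 0, 0, 0, 0, 0]; [0, 0, 0, 0, 0, 0]] (rows listed top to bottom)

image of 1: 0
image of x: 0
image of x^2: 0
image of x^3: 0
image of x^4: 0
image of x^5: 0
each image's coordinates form column j of the matrix


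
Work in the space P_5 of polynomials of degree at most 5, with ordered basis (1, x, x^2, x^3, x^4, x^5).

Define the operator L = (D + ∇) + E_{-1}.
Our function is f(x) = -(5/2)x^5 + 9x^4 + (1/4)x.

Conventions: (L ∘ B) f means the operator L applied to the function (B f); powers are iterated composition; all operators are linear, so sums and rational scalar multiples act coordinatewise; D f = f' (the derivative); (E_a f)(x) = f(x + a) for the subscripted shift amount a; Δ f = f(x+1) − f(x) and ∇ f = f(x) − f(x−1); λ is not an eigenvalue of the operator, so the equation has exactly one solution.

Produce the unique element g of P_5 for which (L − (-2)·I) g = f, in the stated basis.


the image equals g(x) = -(5/6)x^5 + (79/18)x^4 - (158/27)x^3 + (158/27)x^2 - (1237/324)x + 1237/972

write g with unknown coordinates in the stated basis and equate coefficients in (L − (-2)·I) g = f
solving from the highest basis element down gives g = -(5/6)x^5 + (79/18)x^4 - (158/27)x^3 + (158/27)x^2 - (1237/324)x + 1237/972
check: L g = -(5/6)x^5 + (2/9)x^4 + (316/27)x^3 - (316/27)x^2 + (2555/324)x - 1237/486
so L g − (-2)·g = -(5/2)x^5 + 9x^4 + (1/4)x = f ✓


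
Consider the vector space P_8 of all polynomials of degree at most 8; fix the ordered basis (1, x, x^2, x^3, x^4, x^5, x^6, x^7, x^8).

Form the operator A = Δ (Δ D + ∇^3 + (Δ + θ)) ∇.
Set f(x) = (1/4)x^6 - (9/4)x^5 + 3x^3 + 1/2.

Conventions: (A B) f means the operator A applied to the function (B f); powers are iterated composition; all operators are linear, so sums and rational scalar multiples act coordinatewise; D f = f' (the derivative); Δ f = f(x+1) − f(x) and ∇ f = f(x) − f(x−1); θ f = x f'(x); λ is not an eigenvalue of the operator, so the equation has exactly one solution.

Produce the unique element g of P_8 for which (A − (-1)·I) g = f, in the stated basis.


the image equals g(x) = (1/4)x^6 - (9/4)x^5 - (75/2)x^4 + 138x^3 + (2775/2)x^2 - 156x - 7297/4

write g with unknown coordinates in the stated basis and equate coefficients in (A − (-1)·I) g = f
solving from the highest basis element down gives g = (1/4)x^6 - (9/4)x^5 - (75/2)x^4 + 138x^3 + (2775/2)x^2 - 156x - 7297/4
check: A g = (75/2)x^4 - 135x^3 - (2775/2)x^2 + 156x + 7299/4
so A g − (-1)·g = (1/4)x^6 - (9/4)x^5 + 3x^3 + 1/2 = f ✓


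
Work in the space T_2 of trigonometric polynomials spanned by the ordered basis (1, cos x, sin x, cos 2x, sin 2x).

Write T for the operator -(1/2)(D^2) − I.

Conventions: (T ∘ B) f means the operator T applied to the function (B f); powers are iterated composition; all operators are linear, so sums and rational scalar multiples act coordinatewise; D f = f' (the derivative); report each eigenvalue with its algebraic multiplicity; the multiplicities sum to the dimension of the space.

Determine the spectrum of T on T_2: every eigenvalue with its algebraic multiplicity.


image of 1: -1
image of cos x: -(1/2)cos x
image of sin x: -(1/2)sin x
image of cos 2x: cos 2x
image of sin 2x: sin 2x
the matrix is diagonal; its diagonal is (-1, -1/2, -1/2, 1, 1)
for a triangular matrix the eigenvalues are the diagonal entries, with algebraic multiplicity their repetition count

λ = -1 (multiplicity 1), λ = -1/2 (multiplicity 2), λ = 1 (multiplicity 2)


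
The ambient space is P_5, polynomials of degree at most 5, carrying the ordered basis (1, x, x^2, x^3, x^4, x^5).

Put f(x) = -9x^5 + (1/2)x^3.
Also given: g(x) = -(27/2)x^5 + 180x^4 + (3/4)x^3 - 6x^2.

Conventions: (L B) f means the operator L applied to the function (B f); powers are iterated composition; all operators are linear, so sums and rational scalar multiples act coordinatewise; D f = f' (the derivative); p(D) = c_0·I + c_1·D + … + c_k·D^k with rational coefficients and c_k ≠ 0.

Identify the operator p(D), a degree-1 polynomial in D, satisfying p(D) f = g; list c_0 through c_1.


p(D) = (3/2)·I − 4·D, i.e. c_0 = 3/2, c_1 = -4

D^0 f = -9x^5 + (1/2)x^3
D^1 f = -45x^4 + (3/2)x^2
matching coefficients of g against c_0 f + c_1 Df + … from the top degree down determines the c_i
solution: c_0 = 3/2, c_1 = -4


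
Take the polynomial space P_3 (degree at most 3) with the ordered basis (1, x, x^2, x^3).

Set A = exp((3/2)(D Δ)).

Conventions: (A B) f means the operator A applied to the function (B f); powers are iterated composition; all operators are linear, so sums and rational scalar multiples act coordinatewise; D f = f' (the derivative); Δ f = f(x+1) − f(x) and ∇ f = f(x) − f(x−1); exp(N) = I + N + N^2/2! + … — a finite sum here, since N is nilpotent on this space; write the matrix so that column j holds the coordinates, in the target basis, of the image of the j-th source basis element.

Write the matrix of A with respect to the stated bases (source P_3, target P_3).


the matrix is [[1, 0, 3, 9/2]; [0, 1, 0, 9]; [0, 0, 1, 0]; [0, 0, 0, 1]] (rows listed top to bottom)

image of 1: 1
image of x: x
image of x^2: x^2 + 3
image of x^3: x^3 + 9x + 9/2
each image's coordinates form column j of the matrix


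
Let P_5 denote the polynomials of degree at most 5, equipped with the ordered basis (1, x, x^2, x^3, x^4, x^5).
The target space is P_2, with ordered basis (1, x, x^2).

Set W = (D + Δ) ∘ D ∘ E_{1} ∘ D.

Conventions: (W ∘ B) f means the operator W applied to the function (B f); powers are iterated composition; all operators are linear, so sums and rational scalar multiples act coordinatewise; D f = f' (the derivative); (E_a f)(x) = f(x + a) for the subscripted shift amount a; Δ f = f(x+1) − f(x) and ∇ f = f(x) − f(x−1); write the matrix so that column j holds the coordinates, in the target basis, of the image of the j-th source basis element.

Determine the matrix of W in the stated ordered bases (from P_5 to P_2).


image of 1: 0
image of x: 0
image of x^2: 0
image of x^3: 12
image of x^4: 48x + 60
image of x^5: 120x^2 + 300x + 200
each image's coordinates form column j of the matrix

the matrix is [[0, 0, 0, 12, 60, 200]; [0, 0, 0, 0, 48, 300]; [0, 0, 0, 0, 0, 120]] (rows listed top to bottom)


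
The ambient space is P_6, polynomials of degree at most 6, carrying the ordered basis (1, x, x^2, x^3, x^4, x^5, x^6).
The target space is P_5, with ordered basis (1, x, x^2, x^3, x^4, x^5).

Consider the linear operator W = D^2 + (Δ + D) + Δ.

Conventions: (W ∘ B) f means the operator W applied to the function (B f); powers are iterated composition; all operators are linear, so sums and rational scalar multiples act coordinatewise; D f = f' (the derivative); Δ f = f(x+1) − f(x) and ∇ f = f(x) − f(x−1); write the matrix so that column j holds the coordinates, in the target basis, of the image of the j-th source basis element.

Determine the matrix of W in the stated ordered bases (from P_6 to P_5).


the matrix is [[0, 3, 4, 2, 2, 2, 2]; [0, 0, 6, 12, 8, 10, 12]; [0, 0, 0, 9, 24, 20, 30]; [0, 0, 0, 0, 12, 40, 40]; [0, 0, 0, 0, 0, 15, 60]; [0, 0, 0, 0, 0, 0, 18]] (rows listed top to bottom)

image of 1: 0
image of x: 3
image of x^2: 6x + 4
image of x^3: 9x^2 + 12x + 2
image of x^4: 12x^3 + 24x^2 + 8x + 2
image of x^5: 15x^4 + 40x^3 + 20x^2 + 10x + 2
image of x^6: 18x^5 + 60x^4 + 40x^3 + 30x^2 + 12x + 2
each image's coordinates form column j of the matrix


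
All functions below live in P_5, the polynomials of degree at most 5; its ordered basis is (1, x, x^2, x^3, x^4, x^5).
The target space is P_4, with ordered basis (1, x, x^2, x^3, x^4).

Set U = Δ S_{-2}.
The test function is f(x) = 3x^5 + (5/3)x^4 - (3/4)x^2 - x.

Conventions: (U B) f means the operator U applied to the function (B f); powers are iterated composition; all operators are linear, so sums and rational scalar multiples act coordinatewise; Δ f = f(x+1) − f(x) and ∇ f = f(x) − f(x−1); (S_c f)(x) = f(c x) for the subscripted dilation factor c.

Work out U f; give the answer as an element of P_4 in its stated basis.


g(x) = -480x^4 - (2560/3)x^3 - 800x^2 - (1138/3)x - 211/3

S_{-2} f = -96x^5 + (80/3)x^4 - 3x^2 + 2x
Δ S_{-2} f = -480x^4 - (2560/3)x^3 - 800x^2 - (1138/3)x - 211/3


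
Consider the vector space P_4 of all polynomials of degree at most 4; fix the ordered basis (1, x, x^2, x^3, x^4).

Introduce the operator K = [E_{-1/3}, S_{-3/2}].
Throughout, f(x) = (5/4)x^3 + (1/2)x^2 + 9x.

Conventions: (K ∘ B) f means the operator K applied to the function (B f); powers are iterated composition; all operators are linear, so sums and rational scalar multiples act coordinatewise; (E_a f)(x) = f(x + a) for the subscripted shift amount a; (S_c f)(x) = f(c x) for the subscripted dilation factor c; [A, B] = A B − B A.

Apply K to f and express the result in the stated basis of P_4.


g(x) = (225/32)x^2 - (65/32)x + 6715/864

S_{-3/2} f = -(135/32)x^3 + (9/8)x^2 - (27/2)x
E_{-1/3} S_{-3/2} f = -(135/32)x^3 + (171/32)x^2 - (501/32)x + 153/32
E_{-1/3} f = (5/4)x^3 - (3/4)x^2 + (109/12)x - 323/108
S_{-3/2} E_{-1/3} f = -(135/32)x^3 - (27/16)x^2 - (109/8)x - 323/108
[E_{-1/3}, S_{-3/2}] f = (225/32)x^2 - (65/32)x + 6715/864


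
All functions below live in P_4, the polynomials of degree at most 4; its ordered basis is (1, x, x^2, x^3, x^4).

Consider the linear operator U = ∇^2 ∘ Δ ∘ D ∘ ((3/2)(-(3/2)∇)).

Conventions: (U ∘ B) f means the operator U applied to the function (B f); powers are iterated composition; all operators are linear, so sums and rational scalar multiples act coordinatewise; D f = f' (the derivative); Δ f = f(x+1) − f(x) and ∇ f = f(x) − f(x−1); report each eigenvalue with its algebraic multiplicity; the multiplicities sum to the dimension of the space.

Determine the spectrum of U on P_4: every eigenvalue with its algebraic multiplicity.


λ = 0 (multiplicity 5)

image of 1: 0
image of x: 0
image of x^2: 0
image of x^3: 0
image of x^4: 0
the matrix is upper triangular; its diagonal is (0, 0, 0, 0, 0)
for a triangular matrix the eigenvalues are the diagonal entries, with algebraic multiplicity their repetition count
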